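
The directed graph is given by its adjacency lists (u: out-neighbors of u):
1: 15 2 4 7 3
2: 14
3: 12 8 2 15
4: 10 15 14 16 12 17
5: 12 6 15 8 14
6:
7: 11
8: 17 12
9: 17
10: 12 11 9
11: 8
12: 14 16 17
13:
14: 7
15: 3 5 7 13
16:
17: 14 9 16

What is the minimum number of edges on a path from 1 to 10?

2

Level 0: 1
Level 1: 2, 3, 4, 7, 15
Level 2: 5, 8, 10, 11, 12, 13, 14, 16, 17
Level 3: 6, 9
10 first appears at level 2.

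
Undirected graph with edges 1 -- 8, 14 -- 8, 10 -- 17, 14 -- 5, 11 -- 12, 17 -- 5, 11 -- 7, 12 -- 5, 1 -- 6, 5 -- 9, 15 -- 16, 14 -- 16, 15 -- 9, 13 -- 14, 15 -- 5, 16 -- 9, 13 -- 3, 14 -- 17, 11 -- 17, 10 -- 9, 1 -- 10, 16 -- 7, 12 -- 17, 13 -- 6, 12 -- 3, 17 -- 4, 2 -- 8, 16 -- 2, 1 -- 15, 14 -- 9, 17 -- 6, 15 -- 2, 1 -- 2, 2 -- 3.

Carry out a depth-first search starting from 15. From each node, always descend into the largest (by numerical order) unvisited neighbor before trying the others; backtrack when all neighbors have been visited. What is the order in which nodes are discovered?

Visit 15
15 → 16
16 → 14
14 → 17
17 → 12
12 → 11
11 → 7
12 → 5
5 → 9
9 → 10
10 → 1
1 → 8
8 → 2
2 → 3
3 → 13
13 → 6
17 → 4

15 16 14 17 12 11 7 5 9 10 1 8 2 3 13 6 4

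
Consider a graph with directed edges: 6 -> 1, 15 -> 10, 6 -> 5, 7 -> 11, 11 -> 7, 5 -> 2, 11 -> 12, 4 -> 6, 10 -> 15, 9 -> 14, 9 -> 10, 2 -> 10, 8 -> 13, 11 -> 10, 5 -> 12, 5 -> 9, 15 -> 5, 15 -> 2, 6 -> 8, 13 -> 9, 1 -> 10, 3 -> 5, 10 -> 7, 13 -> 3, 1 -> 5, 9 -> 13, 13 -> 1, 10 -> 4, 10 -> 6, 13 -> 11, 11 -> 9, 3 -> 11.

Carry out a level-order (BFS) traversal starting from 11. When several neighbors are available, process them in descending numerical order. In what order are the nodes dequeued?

11 -> 12 -> 10 -> 9 -> 7 -> 15 -> 6 -> 4 -> 14 -> 13 -> 5 -> 2 -> 8 -> 1 -> 3

Visit 11; enqueue 12, 10, 9, 7 → queue [12, 10, 9, 7]
Visit 12 → queue [10, 9, 7]
Visit 10; enqueue 15, 6, 4 → queue [9, 7, 15, 6, 4]
Visit 9; enqueue 14, 13 → queue [7, 15, 6, 4, 14, 13]
Visit 7 → queue [15, 6, 4, 14, 13]
Visit 15; enqueue 5, 2 → queue [6, 4, 14, 13, 5, 2]
Visit 6; enqueue 8, 1 → queue [4, 14, 13, 5, 2, 8, 1]
Visit 4 → queue [14, 13, 5, 2, 8, 1]
Visit 14 → queue [13, 5, 2, 8, 1]
Visit 13; enqueue 3 → queue [5, 2, 8, 1, 3]
Visit 5 → queue [2, 8, 1, 3]
Visit 2 → queue [8, 1, 3]
Visit 8 → queue [1, 3]
Visit 1 → queue [3]
Visit 3 → queue []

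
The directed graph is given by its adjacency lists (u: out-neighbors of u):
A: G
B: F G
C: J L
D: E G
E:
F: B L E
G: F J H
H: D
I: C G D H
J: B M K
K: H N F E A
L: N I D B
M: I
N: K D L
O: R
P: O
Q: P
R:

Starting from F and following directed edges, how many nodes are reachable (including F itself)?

BFS from F visits: F, B, L, E, G, N, I, D, J, H, K, C, M, A
Reachable nodes: 14 of 18 total.

14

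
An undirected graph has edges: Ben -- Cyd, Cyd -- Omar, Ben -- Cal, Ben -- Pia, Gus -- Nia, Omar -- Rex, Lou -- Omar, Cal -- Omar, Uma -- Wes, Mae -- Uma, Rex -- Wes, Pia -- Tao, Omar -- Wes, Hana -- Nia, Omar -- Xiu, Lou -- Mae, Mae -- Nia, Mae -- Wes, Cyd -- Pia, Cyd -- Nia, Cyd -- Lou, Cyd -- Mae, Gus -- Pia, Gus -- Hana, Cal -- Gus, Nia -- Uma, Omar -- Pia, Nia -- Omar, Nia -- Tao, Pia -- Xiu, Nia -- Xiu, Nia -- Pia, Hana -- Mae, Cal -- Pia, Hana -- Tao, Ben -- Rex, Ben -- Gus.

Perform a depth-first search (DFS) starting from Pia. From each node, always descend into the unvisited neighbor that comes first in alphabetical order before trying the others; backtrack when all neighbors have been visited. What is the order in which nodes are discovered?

Visit Pia
Pia → Ben
Ben → Cal
Cal → Gus
Gus → Hana
Hana → Mae
Mae → Cyd
Cyd → Lou
Lou → Omar
Omar → Nia
Nia → Tao
Nia → Uma
Uma → Wes
Wes → Rex
Nia → Xiu

Pia → Ben → Cal → Gus → Hana → Mae → Cyd → Lou → Omar → Nia → Tao → Uma → Wes → Rex → Xiu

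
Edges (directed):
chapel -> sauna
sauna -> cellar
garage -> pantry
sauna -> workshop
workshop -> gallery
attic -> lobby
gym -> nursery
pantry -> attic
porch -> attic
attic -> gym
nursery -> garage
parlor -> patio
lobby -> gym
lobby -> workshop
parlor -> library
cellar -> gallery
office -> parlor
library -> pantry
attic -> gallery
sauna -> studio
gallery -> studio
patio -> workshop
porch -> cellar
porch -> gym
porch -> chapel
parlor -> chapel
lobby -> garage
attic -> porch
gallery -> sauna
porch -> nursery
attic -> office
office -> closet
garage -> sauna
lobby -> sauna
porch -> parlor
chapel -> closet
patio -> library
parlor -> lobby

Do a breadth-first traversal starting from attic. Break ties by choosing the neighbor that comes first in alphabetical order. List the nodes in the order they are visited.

attic gallery gym lobby office porch sauna studio nursery garage workshop closet parlor cellar chapel pantry library patio

Visit attic; enqueue gallery, gym, lobby, office, porch → queue [gallery, gym, lobby, office, porch]
Visit gallery; enqueue sauna, studio → queue [gym, lobby, office, porch, sauna, studio]
Visit gym; enqueue nursery → queue [lobby, office, porch, sauna, studio, nursery]
Visit lobby; enqueue garage, workshop → queue [office, porch, sauna, studio, nursery, garage, workshop]
Visit office; enqueue closet, parlor → queue [porch, sauna, studio, nursery, garage, workshop, closet, parlor]
Visit porch; enqueue cellar, chapel → queue [sauna, studio, nursery, garage, workshop, closet, parlor, cellar, chapel]
Visit sauna → queue [studio, nursery, garage, workshop, closet, parlor, cellar, chapel]
Visit studio → queue [nursery, garage, workshop, closet, parlor, cellar, chapel]
Visit nursery → queue [garage, workshop, closet, parlor, cellar, chapel]
Visit garage; enqueue pantry → queue [workshop, closet, parlor, cellar, chapel, pantry]
Visit workshop → queue [closet, parlor, cellar, chapel, pantry]
Visit closet → queue [parlor, cellar, chapel, pantry]
Visit parlor; enqueue library, patio → queue [cellar, chapel, pantry, library, patio]
Visit cellar → queue [chapel, pantry, library, patio]
Visit chapel → queue [pantry, library, patio]
Visit pantry → queue [library, patio]
Visit library → queue [patio]
Visit patio → queue []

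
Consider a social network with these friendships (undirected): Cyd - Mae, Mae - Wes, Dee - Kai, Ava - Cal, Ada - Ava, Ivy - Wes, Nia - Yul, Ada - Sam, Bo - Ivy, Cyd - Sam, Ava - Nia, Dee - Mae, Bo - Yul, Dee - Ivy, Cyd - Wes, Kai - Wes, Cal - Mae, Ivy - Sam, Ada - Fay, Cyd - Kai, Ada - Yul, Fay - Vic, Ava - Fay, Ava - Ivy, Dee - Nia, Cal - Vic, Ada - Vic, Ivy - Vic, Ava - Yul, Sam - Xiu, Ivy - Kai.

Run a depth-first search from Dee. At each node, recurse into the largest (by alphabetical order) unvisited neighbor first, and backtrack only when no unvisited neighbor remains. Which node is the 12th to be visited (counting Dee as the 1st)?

Vic

Visit Dee
Dee → Nia
Nia → Yul
Yul → Bo
Bo → Ivy
Ivy → Wes
Wes → Mae
Mae → Cyd
Cyd → Sam
Sam → Xiu
Sam → Ada
Ada → Vic
Vic → Fay
Fay → Ava
Ava → Cal
Cyd → Kai

Visit order: Dee, Nia, Yul, Bo, Ivy, Wes, Mae, Cyd, Sam, Xiu, Ada, Vic, Fay, Ava, Cal, Kai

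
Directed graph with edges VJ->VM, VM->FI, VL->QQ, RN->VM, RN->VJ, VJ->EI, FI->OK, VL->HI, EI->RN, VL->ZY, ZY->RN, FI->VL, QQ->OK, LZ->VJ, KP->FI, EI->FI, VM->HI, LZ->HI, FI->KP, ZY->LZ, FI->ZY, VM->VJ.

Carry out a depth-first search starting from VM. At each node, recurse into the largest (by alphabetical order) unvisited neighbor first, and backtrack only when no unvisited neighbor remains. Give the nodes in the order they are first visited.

Visit VM
VM → VJ
VJ → EI
EI → RN
EI → FI
FI → ZY
ZY → LZ
LZ → HI
FI → VL
VL → QQ
QQ → OK
FI → KP

VM, VJ, EI, RN, FI, ZY, LZ, HI, VL, QQ, OK, KP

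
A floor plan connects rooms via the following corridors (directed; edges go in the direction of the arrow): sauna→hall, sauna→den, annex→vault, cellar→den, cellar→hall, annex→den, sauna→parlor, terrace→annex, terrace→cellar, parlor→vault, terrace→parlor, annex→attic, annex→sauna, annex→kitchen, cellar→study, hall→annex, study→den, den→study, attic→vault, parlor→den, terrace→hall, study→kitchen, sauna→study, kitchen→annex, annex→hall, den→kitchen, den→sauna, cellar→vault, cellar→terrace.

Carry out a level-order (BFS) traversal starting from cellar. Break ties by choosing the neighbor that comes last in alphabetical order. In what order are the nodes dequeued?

cellar, vault, terrace, study, hall, den, parlor, annex, kitchen, sauna, attic

Visit cellar; enqueue vault, terrace, study, hall, den → queue [vault, terrace, study, hall, den]
Visit vault → queue [terrace, study, hall, den]
Visit terrace; enqueue parlor, annex → queue [study, hall, den, parlor, annex]
Visit study; enqueue kitchen → queue [hall, den, parlor, annex, kitchen]
Visit hall → queue [den, parlor, annex, kitchen]
Visit den; enqueue sauna → queue [parlor, annex, kitchen, sauna]
Visit parlor → queue [annex, kitchen, sauna]
Visit annex; enqueue attic → queue [kitchen, sauna, attic]
Visit kitchen → queue [sauna, attic]
Visit sauna → queue [attic]
Visit attic → queue []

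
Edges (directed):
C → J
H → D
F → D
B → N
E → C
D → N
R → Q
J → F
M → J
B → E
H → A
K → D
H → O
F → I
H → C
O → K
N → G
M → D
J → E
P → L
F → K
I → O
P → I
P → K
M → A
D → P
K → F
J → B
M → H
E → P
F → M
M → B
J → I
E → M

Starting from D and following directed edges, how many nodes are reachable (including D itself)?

BFS from D visits: D, P, N, L, K, I, G, F, O, M, J, H, B, A, E, C
Reachable nodes: 16 of 18 total.

16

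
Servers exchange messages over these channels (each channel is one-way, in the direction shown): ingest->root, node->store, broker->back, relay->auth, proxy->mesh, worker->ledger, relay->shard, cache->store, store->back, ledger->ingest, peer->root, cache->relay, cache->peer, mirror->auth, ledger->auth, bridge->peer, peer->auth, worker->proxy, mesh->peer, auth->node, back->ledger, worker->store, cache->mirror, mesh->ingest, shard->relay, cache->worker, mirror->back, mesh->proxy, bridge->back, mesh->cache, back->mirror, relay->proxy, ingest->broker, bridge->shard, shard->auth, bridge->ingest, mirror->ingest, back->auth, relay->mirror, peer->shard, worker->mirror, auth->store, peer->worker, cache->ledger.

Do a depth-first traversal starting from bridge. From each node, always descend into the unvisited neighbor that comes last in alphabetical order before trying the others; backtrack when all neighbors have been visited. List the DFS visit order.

Visit bridge
bridge → shard
shard → relay
relay → proxy
proxy → mesh
mesh → peer
peer → worker
worker → store
store → back
back → mirror
mirror → ingest
ingest → root
ingest → broker
mirror → auth
auth → node
back → ledger
mesh → cache

bridge -> shard -> relay -> proxy -> mesh -> peer -> worker -> store -> back -> mirror -> ingest -> root -> broker -> auth -> node -> ledger -> cache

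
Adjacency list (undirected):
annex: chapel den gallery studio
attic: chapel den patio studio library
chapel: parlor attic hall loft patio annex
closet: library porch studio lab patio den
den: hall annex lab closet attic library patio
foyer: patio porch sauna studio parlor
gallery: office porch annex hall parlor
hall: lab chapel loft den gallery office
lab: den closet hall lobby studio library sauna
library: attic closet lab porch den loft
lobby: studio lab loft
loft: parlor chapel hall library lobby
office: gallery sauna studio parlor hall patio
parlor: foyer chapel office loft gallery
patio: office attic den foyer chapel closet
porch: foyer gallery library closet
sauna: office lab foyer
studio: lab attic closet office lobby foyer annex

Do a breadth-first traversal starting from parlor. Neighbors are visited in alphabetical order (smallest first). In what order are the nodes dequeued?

Visit parlor; enqueue chapel, foyer, gallery, loft, office → queue [chapel, foyer, gallery, loft, office]
Visit chapel; enqueue annex, attic, hall, patio → queue [foyer, gallery, loft, office, annex, attic, hall, patio]
Visit foyer; enqueue porch, sauna, studio → queue [gallery, loft, office, annex, attic, hall, patio, porch, sauna, studio]
Visit gallery → queue [loft, office, annex, attic, hall, patio, porch, sauna, studio]
Visit loft; enqueue library, lobby → queue [office, annex, attic, hall, patio, porch, sauna, studio, library, lobby]
Visit office → queue [annex, attic, hall, patio, porch, sauna, studio, library, lobby]
Visit annex; enqueue den → queue [attic, hall, patio, porch, sauna, studio, library, lobby, den]
Visit attic → queue [hall, patio, porch, sauna, studio, library, lobby, den]
Visit hall; enqueue lab → queue [patio, porch, sauna, studio, library, lobby, den, lab]
Visit patio; enqueue closet → queue [porch, sauna, studio, library, lobby, den, lab, closet]
Visit porch → queue [sauna, studio, library, lobby, den, lab, closet]
Visit sauna → queue [studio, library, lobby, den, lab, closet]
Visit studio → queue [library, lobby, den, lab, closet]
Visit library → queue [lobby, den, lab, closet]
Visit lobby → queue [den, lab, closet]
Visit den → queue [lab, closet]
Visit lab → queue [closet]
Visit closet → queue []

parlor -> chapel -> foyer -> gallery -> loft -> office -> annex -> attic -> hall -> patio -> porch -> sauna -> studio -> library -> lobby -> den -> lab -> closet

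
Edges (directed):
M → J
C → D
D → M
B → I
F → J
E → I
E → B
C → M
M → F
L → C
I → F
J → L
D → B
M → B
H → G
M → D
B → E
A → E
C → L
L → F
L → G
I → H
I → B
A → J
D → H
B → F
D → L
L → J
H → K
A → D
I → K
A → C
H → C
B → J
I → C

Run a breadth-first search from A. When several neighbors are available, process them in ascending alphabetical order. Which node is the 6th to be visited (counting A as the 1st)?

Visit A; enqueue C, D, E, J → queue [C, D, E, J]
Visit C; enqueue L, M → queue [D, E, J, L, M]
Visit D; enqueue B, H → queue [E, J, L, M, B, H]
Visit E; enqueue I → queue [J, L, M, B, H, I]
Visit J → queue [L, M, B, H, I]
Visit L; enqueue F, G → queue [M, B, H, I, F, G]
Visit M → queue [B, H, I, F, G]
Visit B → queue [H, I, F, G]
Visit H; enqueue K → queue [I, F, G, K]
Visit I → queue [F, G, K]
Visit F → queue [G, K]
Visit G → queue [K]
Visit K → queue []

Visit order: A, C, D, E, J, L, M, B, H, I, F, G, K

L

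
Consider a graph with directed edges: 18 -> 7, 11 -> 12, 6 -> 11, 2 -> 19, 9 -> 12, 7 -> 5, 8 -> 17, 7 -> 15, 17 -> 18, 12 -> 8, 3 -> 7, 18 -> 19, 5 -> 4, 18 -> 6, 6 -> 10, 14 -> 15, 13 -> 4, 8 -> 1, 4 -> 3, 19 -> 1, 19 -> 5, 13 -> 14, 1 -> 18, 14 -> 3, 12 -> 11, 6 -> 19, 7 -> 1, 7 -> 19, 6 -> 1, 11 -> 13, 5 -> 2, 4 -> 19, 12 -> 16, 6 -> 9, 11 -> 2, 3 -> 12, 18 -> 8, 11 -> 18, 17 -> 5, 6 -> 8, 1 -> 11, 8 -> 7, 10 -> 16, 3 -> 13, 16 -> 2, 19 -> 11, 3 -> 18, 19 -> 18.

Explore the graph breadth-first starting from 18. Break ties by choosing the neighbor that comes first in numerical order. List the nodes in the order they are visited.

18, 6, 7, 8, 19, 1, 9, 10, 11, 5, 15, 17, 12, 16, 2, 13, 4, 14, 3

Visit 18; enqueue 6, 7, 8, 19 → queue [6, 7, 8, 19]
Visit 6; enqueue 1, 9, 10, 11 → queue [7, 8, 19, 1, 9, 10, 11]
Visit 7; enqueue 5, 15 → queue [8, 19, 1, 9, 10, 11, 5, 15]
Visit 8; enqueue 17 → queue [19, 1, 9, 10, 11, 5, 15, 17]
Visit 19 → queue [1, 9, 10, 11, 5, 15, 17]
Visit 1 → queue [9, 10, 11, 5, 15, 17]
Visit 9; enqueue 12 → queue [10, 11, 5, 15, 17, 12]
Visit 10; enqueue 16 → queue [11, 5, 15, 17, 12, 16]
Visit 11; enqueue 2, 13 → queue [5, 15, 17, 12, 16, 2, 13]
Visit 5; enqueue 4 → queue [15, 17, 12, 16, 2, 13, 4]
Visit 15 → queue [17, 12, 16, 2, 13, 4]
Visit 17 → queue [12, 16, 2, 13, 4]
Visit 12 → queue [16, 2, 13, 4]
Visit 16 → queue [2, 13, 4]
Visit 2 → queue [13, 4]
Visit 13; enqueue 14 → queue [4, 14]
Visit 4; enqueue 3 → queue [14, 3]
Visit 14 → queue [3]
Visit 3 → queue []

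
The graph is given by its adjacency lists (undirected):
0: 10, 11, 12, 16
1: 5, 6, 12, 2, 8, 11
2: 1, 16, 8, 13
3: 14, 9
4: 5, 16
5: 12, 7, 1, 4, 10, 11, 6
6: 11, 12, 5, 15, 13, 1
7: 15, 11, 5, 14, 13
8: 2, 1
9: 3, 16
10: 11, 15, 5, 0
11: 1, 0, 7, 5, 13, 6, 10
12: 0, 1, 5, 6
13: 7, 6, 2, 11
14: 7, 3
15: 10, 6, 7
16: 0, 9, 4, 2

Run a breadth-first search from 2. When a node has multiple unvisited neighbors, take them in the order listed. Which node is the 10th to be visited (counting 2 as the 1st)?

0

Visit 2; enqueue 1, 16, 8, 13 → queue [1, 16, 8, 13]
Visit 1; enqueue 5, 6, 12, 11 → queue [16, 8, 13, 5, 6, 12, 11]
Visit 16; enqueue 0, 9, 4 → queue [8, 13, 5, 6, 12, 11, 0, 9, 4]
Visit 8 → queue [13, 5, 6, 12, 11, 0, 9, 4]
Visit 13; enqueue 7 → queue [5, 6, 12, 11, 0, 9, 4, 7]
Visit 5; enqueue 10 → queue [6, 12, 11, 0, 9, 4, 7, 10]
Visit 6; enqueue 15 → queue [12, 11, 0, 9, 4, 7, 10, 15]
Visit 12 → queue [11, 0, 9, 4, 7, 10, 15]
Visit 11 → queue [0, 9, 4, 7, 10, 15]
Visit 0 → queue [9, 4, 7, 10, 15]
Visit 9; enqueue 3 → queue [4, 7, 10, 15, 3]
Visit 4 → queue [7, 10, 15, 3]
Visit 7; enqueue 14 → queue [10, 15, 3, 14]
Visit 10 → queue [15, 3, 14]
Visit 15 → queue [3, 14]
Visit 3 → queue [14]
Visit 14 → queue []

Visit order: 2, 1, 16, 8, 13, 5, 6, 12, 11, 0, 9, 4, 7, 10, 15, 3, 14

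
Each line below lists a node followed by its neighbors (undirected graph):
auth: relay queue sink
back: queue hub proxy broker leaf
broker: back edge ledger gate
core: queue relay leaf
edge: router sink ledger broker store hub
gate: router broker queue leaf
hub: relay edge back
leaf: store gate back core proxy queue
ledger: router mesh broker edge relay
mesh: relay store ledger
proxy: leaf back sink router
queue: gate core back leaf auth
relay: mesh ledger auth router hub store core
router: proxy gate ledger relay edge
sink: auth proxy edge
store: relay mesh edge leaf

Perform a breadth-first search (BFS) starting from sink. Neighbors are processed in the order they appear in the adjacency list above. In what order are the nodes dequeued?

sink, auth, proxy, edge, relay, queue, leaf, back, router, ledger, broker, store, hub, mesh, core, gate

Visit sink; enqueue auth, proxy, edge → queue [auth, proxy, edge]
Visit auth; enqueue relay, queue → queue [proxy, edge, relay, queue]
Visit proxy; enqueue leaf, back, router → queue [edge, relay, queue, leaf, back, router]
Visit edge; enqueue ledger, broker, store, hub → queue [relay, queue, leaf, back, router, ledger, broker, store, hub]
Visit relay; enqueue mesh, core → queue [queue, leaf, back, router, ledger, broker, store, hub, mesh, core]
Visit queue; enqueue gate → queue [leaf, back, router, ledger, broker, store, hub, mesh, core, gate]
Visit leaf → queue [back, router, ledger, broker, store, hub, mesh, core, gate]
Visit back → queue [router, ledger, broker, store, hub, mesh, core, gate]
Visit router → queue [ledger, broker, store, hub, mesh, core, gate]
Visit ledger → queue [broker, store, hub, mesh, core, gate]
Visit broker → queue [store, hub, mesh, core, gate]
Visit store → queue [hub, mesh, core, gate]
Visit hub → queue [mesh, core, gate]
Visit mesh → queue [core, gate]
Visit core → queue [gate]
Visit gate → queue []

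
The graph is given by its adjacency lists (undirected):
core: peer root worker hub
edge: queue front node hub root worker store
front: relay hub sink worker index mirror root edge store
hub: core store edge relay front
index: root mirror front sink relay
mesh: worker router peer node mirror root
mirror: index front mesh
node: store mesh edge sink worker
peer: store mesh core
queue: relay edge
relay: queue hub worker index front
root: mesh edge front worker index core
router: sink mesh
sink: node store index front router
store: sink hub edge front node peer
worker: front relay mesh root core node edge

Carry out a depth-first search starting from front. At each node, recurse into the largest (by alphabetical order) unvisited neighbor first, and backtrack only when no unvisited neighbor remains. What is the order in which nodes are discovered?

front, worker, root, mesh, router, sink, store, peer, core, hub, relay, queue, edge, node, index, mirror

Visit front
front → worker
worker → root
root → mesh
mesh → router
router → sink
sink → store
store → peer
peer → core
core → hub
hub → relay
relay → queue
queue → edge
edge → node
relay → index
index → mirror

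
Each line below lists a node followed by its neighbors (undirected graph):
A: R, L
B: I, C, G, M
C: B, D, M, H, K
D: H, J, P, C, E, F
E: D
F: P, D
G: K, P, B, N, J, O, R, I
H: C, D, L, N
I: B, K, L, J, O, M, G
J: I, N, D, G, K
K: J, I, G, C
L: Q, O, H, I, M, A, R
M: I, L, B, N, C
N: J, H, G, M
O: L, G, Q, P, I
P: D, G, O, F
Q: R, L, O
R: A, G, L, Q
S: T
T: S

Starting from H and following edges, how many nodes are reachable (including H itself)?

BFS from H visits: H, C, D, L, N, B, K, M, E, F, J, P, A, I, O, Q, R, G
Reachable nodes: 18 of 20 total.

18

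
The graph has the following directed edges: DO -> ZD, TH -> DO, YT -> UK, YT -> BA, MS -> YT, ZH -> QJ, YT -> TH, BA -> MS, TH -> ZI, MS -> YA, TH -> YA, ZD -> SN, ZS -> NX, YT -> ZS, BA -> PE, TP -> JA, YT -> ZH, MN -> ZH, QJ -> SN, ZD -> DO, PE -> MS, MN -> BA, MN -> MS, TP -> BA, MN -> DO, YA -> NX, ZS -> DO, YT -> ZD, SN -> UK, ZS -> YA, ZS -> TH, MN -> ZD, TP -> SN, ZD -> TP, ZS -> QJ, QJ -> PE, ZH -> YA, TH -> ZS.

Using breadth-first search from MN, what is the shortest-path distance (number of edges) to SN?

2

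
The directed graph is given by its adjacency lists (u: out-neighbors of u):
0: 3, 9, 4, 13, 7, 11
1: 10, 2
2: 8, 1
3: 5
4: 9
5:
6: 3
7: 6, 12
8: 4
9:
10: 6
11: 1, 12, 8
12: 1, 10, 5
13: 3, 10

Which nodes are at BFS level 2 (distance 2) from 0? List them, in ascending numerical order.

Level 0: 0
Level 1: 3, 4, 7, 9, 11, 13
Level 2: 1, 5, 6, 8, 10, 12
Level 3: 2

1, 5, 6, 8, 10, 12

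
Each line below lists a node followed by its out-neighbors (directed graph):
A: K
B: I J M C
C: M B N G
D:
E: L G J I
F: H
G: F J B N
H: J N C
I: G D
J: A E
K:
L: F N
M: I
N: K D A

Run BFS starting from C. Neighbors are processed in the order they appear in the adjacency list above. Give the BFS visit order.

C M B N G I J K D A F E H L

Visit C; enqueue M, B, N, G → queue [M, B, N, G]
Visit M; enqueue I → queue [B, N, G, I]
Visit B; enqueue J → queue [N, G, I, J]
Visit N; enqueue K, D, A → queue [G, I, J, K, D, A]
Visit G; enqueue F → queue [I, J, K, D, A, F]
Visit I → queue [J, K, D, A, F]
Visit J; enqueue E → queue [K, D, A, F, E]
Visit K → queue [D, A, F, E]
Visit D → queue [A, F, E]
Visit A → queue [F, E]
Visit F; enqueue H → queue [E, H]
Visit E; enqueue L → queue [H, L]
Visit H → queue [L]
Visit L → queue []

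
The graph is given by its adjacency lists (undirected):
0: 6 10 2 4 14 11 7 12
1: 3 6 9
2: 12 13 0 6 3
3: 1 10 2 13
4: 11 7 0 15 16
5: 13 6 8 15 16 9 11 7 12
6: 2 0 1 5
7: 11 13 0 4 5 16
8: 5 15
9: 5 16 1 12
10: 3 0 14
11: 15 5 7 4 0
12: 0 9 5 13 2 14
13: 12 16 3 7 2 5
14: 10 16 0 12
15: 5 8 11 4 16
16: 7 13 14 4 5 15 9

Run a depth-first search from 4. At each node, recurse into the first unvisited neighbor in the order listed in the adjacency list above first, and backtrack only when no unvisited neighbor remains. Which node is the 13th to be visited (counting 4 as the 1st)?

16

Visit 4
4 → 11
11 → 15
15 → 5
5 → 13
13 → 12
12 → 0
0 → 6
6 → 2
2 → 3
3 → 1
1 → 9
9 → 16
16 → 7
16 → 14
14 → 10
5 → 8

Visit order: 4, 11, 15, 5, 13, 12, 0, 6, 2, 3, 1, 9, 16, 7, 14, 10, 8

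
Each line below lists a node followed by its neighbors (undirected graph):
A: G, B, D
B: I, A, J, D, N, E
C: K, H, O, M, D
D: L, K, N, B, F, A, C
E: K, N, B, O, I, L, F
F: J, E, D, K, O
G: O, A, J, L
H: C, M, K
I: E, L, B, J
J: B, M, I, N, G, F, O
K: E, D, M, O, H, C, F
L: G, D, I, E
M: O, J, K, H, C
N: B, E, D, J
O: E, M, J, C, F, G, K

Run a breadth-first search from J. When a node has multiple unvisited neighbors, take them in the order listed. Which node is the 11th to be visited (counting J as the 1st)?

E

Visit J; enqueue B, M, I, N, G, F, O → queue [B, M, I, N, G, F, O]
Visit B; enqueue A, D, E → queue [M, I, N, G, F, O, A, D, E]
Visit M; enqueue K, H, C → queue [I, N, G, F, O, A, D, E, K, H, C]
Visit I; enqueue L → queue [N, G, F, O, A, D, E, K, H, C, L]
Visit N → queue [G, F, O, A, D, E, K, H, C, L]
Visit G → queue [F, O, A, D, E, K, H, C, L]
Visit F → queue [O, A, D, E, K, H, C, L]
Visit O → queue [A, D, E, K, H, C, L]
Visit A → queue [D, E, K, H, C, L]
Visit D → queue [E, K, H, C, L]
Visit E → queue [K, H, C, L]
Visit K → queue [H, C, L]
Visit H → queue [C, L]
Visit C → queue [L]
Visit L → queue []

Visit order: J, B, M, I, N, G, F, O, A, D, E, K, H, C, L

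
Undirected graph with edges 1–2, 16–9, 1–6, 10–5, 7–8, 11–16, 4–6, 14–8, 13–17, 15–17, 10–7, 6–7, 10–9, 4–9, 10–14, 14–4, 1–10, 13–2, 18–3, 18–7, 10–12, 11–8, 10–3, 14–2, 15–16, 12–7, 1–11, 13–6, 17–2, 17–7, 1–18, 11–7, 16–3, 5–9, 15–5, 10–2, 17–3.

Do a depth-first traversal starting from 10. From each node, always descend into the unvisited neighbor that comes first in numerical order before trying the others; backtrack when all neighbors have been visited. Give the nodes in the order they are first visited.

Visit 10
10 → 1
1 → 2
2 → 13
13 → 6
6 → 4
4 → 9
9 → 5
5 → 15
15 → 16
16 → 3
3 → 17
17 → 7
7 → 8
8 → 11
8 → 14
7 → 12
7 → 18

10, 1, 2, 13, 6, 4, 9, 5, 15, 16, 3, 17, 7, 8, 11, 14, 12, 18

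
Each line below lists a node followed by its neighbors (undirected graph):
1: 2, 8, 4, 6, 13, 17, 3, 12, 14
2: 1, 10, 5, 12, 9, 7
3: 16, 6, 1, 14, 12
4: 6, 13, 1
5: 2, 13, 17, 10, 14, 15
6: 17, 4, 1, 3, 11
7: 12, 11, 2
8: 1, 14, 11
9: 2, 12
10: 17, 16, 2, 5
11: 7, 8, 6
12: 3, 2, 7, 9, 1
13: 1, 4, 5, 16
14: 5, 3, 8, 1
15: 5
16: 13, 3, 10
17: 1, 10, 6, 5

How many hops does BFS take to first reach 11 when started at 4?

Level 0: 4
Level 1: 1, 6, 13
Level 2: 2, 3, 5, 8, 11, 12, 14, 16, 17
Level 3: 7, 9, 10, 15
11 first appears at level 2.

2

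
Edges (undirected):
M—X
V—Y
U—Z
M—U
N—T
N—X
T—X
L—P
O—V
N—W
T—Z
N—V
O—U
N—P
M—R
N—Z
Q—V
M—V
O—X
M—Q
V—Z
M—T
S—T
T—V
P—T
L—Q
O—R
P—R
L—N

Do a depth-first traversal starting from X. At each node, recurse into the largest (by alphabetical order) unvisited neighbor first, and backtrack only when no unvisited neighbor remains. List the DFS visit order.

X → T → Z → V → Y → Q → M → U → O → R → P → N → W → L → S

Visit X
X → T
T → Z
Z → V
V → Y
V → Q
Q → M
M → U
U → O
O → R
R → P
P → N
N → W
N → L
T → S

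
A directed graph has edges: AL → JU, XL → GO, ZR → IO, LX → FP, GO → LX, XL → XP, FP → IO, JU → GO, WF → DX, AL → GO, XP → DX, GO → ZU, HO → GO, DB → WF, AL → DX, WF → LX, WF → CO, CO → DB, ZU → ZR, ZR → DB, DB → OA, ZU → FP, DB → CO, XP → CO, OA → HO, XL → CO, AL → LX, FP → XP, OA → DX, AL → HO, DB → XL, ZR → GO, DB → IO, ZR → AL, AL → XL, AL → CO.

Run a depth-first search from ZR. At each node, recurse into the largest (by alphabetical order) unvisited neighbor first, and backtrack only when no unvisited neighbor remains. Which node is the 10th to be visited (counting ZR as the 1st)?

XL

Visit ZR
ZR → IO
ZR → GO
GO → ZU
ZU → FP
FP → XP
XP → DX
XP → CO
CO → DB
DB → XL
DB → WF
WF → LX
DB → OA
OA → HO
ZR → AL
AL → JU

Visit order: ZR, IO, GO, ZU, FP, XP, DX, CO, DB, XL, WF, LX, OA, HO, AL, JU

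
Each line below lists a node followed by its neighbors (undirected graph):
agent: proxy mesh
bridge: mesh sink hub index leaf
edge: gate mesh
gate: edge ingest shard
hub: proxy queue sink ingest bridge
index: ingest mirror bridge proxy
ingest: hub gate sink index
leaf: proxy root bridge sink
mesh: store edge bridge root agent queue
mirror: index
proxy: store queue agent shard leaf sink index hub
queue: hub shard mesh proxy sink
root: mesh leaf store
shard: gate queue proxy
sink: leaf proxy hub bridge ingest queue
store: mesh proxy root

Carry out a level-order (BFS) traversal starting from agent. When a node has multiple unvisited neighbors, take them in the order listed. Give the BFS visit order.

agent proxy mesh store queue shard leaf sink index hub edge bridge root gate ingest mirror

Visit agent; enqueue proxy, mesh → queue [proxy, mesh]
Visit proxy; enqueue store, queue, shard, leaf, sink, index, hub → queue [mesh, store, queue, shard, leaf, sink, index, hub]
Visit mesh; enqueue edge, bridge, root → queue [store, queue, shard, leaf, sink, index, hub, edge, bridge, root]
Visit store → queue [queue, shard, leaf, sink, index, hub, edge, bridge, root]
Visit queue → queue [shard, leaf, sink, index, hub, edge, bridge, root]
Visit shard; enqueue gate → queue [leaf, sink, index, hub, edge, bridge, root, gate]
Visit leaf → queue [sink, index, hub, edge, bridge, root, gate]
Visit sink; enqueue ingest → queue [index, hub, edge, bridge, root, gate, ingest]
Visit index; enqueue mirror → queue [hub, edge, bridge, root, gate, ingest, mirror]
Visit hub → queue [edge, bridge, root, gate, ingest, mirror]
Visit edge → queue [bridge, root, gate, ingest, mirror]
Visit bridge → queue [root, gate, ingest, mirror]
Visit root → queue [gate, ingest, mirror]
Visit gate → queue [ingest, mirror]
Visit ingest → queue [mirror]
Visit mirror → queue []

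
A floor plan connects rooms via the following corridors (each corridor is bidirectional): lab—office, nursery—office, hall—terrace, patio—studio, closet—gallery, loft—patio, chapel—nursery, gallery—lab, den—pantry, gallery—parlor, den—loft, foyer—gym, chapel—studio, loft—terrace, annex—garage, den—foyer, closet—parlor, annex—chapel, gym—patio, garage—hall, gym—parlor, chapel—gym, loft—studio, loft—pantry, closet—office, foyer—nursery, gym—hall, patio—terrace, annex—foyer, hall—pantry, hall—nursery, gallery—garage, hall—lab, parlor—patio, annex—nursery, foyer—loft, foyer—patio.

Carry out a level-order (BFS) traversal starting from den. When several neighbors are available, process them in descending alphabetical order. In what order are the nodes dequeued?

den → pantry → loft → foyer → hall → terrace → studio → patio → nursery → gym → annex → lab → garage → chapel → parlor → office → gallery → closet

Visit den; enqueue pantry, loft, foyer → queue [pantry, loft, foyer]
Visit pantry; enqueue hall → queue [loft, foyer, hall]
Visit loft; enqueue terrace, studio, patio → queue [foyer, hall, terrace, studio, patio]
Visit foyer; enqueue nursery, gym, annex → queue [hall, terrace, studio, patio, nursery, gym, annex]
Visit hall; enqueue lab, garage → queue [terrace, studio, patio, nursery, gym, annex, lab, garage]
Visit terrace → queue [studio, patio, nursery, gym, annex, lab, garage]
Visit studio; enqueue chapel → queue [patio, nursery, gym, annex, lab, garage, chapel]
Visit patio; enqueue parlor → queue [nursery, gym, annex, lab, garage, chapel, parlor]
Visit nursery; enqueue office → queue [gym, annex, lab, garage, chapel, parlor, office]
Visit gym → queue [annex, lab, garage, chapel, parlor, office]
Visit annex → queue [lab, garage, chapel, parlor, office]
Visit lab; enqueue gallery → queue [garage, chapel, parlor, office, gallery]
Visit garage → queue [chapel, parlor, office, gallery]
Visit chapel → queue [parlor, office, gallery]
Visit parlor; enqueue closet → queue [office, gallery, closet]
Visit office → queue [gallery, closet]
Visit gallery → queue [closet]
Visit closet → queue []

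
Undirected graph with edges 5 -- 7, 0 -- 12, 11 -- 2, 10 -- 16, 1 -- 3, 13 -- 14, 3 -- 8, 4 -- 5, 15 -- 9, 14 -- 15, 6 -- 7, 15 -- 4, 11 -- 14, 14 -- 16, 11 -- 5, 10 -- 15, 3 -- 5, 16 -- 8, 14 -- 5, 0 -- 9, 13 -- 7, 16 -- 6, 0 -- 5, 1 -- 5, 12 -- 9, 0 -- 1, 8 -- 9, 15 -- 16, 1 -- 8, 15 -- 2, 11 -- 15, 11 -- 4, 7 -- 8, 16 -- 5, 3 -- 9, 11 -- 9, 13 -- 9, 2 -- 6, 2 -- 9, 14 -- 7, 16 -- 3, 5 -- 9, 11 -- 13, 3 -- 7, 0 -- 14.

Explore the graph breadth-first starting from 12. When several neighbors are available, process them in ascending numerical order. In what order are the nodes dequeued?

Visit 12; enqueue 0, 9 → queue [0, 9]
Visit 0; enqueue 1, 5, 14 → queue [9, 1, 5, 14]
Visit 9; enqueue 2, 3, 8, 11, 13, 15 → queue [1, 5, 14, 2, 3, 8, 11, 13, 15]
Visit 1 → queue [5, 14, 2, 3, 8, 11, 13, 15]
Visit 5; enqueue 4, 7, 16 → queue [14, 2, 3, 8, 11, 13, 15, 4, 7, 16]
Visit 14 → queue [2, 3, 8, 11, 13, 15, 4, 7, 16]
Visit 2; enqueue 6 → queue [3, 8, 11, 13, 15, 4, 7, 16, 6]
Visit 3 → queue [8, 11, 13, 15, 4, 7, 16, 6]
Visit 8 → queue [11, 13, 15, 4, 7, 16, 6]
Visit 11 → queue [13, 15, 4, 7, 16, 6]
Visit 13 → queue [15, 4, 7, 16, 6]
Visit 15; enqueue 10 → queue [4, 7, 16, 6, 10]
Visit 4 → queue [7, 16, 6, 10]
Visit 7 → queue [16, 6, 10]
Visit 16 → queue [6, 10]
Visit 6 → queue [10]
Visit 10 → queue []

12 -> 0 -> 9 -> 1 -> 5 -> 14 -> 2 -> 3 -> 8 -> 11 -> 13 -> 15 -> 4 -> 7 -> 16 -> 6 -> 10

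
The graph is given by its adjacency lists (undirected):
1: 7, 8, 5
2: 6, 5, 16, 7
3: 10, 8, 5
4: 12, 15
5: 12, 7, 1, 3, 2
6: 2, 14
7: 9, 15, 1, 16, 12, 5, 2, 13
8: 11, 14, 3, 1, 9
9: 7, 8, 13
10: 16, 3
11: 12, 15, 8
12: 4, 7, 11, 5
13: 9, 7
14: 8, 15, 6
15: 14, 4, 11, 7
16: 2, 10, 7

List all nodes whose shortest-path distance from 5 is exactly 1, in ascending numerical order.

Level 0: 5
Level 1: 1, 2, 3, 7, 12
Level 2: 4, 6, 8, 9, 10, 11, 13, 15, 16
Level 3: 14

1, 2, 3, 7, 12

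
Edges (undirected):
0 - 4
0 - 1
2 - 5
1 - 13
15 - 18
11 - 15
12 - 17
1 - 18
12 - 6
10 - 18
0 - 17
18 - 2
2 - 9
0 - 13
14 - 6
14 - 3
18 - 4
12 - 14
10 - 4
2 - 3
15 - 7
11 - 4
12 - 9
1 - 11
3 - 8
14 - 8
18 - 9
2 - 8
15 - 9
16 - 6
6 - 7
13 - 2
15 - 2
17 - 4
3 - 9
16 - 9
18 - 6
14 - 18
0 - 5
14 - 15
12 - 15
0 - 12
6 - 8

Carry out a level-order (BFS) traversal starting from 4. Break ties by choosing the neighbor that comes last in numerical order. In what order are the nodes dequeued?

Visit 4; enqueue 18, 17, 11, 10, 0 → queue [18, 17, 11, 10, 0]
Visit 18; enqueue 15, 14, 9, 6, 2, 1 → queue [17, 11, 10, 0, 15, 14, 9, 6, 2, 1]
Visit 17; enqueue 12 → queue [11, 10, 0, 15, 14, 9, 6, 2, 1, 12]
Visit 11 → queue [10, 0, 15, 14, 9, 6, 2, 1, 12]
Visit 10 → queue [0, 15, 14, 9, 6, 2, 1, 12]
Visit 0; enqueue 13, 5 → queue [15, 14, 9, 6, 2, 1, 12, 13, 5]
Visit 15; enqueue 7 → queue [14, 9, 6, 2, 1, 12, 13, 5, 7]
Visit 14; enqueue 8, 3 → queue [9, 6, 2, 1, 12, 13, 5, 7, 8, 3]
Visit 9; enqueue 16 → queue [6, 2, 1, 12, 13, 5, 7, 8, 3, 16]
Visit 6 → queue [2, 1, 12, 13, 5, 7, 8, 3, 16]
Visit 2 → queue [1, 12, 13, 5, 7, 8, 3, 16]
Visit 1 → queue [12, 13, 5, 7, 8, 3, 16]
Visit 12 → queue [13, 5, 7, 8, 3, 16]
Visit 13 → queue [5, 7, 8, 3, 16]
Visit 5 → queue [7, 8, 3, 16]
Visit 7 → queue [8, 3, 16]
Visit 8 → queue [3, 16]
Visit 3 → queue [16]
Visit 16 → queue []

4 -> 18 -> 17 -> 11 -> 10 -> 0 -> 15 -> 14 -> 9 -> 6 -> 2 -> 1 -> 12 -> 13 -> 5 -> 7 -> 8 -> 3 -> 16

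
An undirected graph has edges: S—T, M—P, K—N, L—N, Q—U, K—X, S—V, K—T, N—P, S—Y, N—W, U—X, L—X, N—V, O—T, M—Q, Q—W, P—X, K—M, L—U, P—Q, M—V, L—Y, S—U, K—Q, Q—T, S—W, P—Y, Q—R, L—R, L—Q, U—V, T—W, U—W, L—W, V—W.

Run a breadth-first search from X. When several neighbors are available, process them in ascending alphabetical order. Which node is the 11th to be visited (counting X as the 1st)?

W

Visit X; enqueue K, L, P, U → queue [K, L, P, U]
Visit K; enqueue M, N, Q, T → queue [L, P, U, M, N, Q, T]
Visit L; enqueue R, W, Y → queue [P, U, M, N, Q, T, R, W, Y]
Visit P → queue [U, M, N, Q, T, R, W, Y]
Visit U; enqueue S, V → queue [M, N, Q, T, R, W, Y, S, V]
Visit M → queue [N, Q, T, R, W, Y, S, V]
Visit N → queue [Q, T, R, W, Y, S, V]
Visit Q → queue [T, R, W, Y, S, V]
Visit T; enqueue O → queue [R, W, Y, S, V, O]
Visit R → queue [W, Y, S, V, O]
Visit W → queue [Y, S, V, O]
Visit Y → queue [S, V, O]
Visit S → queue [V, O]
Visit V → queue [O]
Visit O → queue []

Visit order: X, K, L, P, U, M, N, Q, T, R, W, Y, S, V, O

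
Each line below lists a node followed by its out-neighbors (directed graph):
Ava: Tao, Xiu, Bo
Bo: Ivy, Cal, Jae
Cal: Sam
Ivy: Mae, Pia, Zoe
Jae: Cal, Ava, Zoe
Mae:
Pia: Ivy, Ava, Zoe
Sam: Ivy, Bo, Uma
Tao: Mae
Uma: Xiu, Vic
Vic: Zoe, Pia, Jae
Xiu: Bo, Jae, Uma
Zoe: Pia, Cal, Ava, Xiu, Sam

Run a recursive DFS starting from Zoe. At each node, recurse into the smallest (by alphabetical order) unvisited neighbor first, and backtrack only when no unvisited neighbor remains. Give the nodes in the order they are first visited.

Visit Zoe
Zoe → Ava
Ava → Bo
Bo → Cal
Cal → Sam
Sam → Ivy
Ivy → Mae
Ivy → Pia
Sam → Uma
Uma → Vic
Vic → Jae
Uma → Xiu
Ava → Tao

Zoe → Ava → Bo → Cal → Sam → Ivy → Mae → Pia → Uma → Vic → Jae → Xiu → Tao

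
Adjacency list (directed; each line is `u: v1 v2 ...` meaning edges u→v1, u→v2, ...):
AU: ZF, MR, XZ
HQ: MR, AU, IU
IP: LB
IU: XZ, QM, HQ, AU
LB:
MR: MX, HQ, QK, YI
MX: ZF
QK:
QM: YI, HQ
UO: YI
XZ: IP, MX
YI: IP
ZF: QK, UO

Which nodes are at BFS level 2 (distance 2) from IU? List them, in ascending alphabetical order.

IP, MR, MX, YI, ZF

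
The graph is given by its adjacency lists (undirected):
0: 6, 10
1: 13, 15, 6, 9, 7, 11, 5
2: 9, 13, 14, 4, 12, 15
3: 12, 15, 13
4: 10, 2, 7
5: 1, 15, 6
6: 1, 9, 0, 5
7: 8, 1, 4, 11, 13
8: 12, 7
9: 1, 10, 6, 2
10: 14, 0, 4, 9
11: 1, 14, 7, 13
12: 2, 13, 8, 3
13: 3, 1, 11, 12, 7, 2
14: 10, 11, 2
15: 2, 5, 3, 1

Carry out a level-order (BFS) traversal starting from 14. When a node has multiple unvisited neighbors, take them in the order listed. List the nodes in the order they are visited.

Visit 14; enqueue 10, 11, 2 → queue [10, 11, 2]
Visit 10; enqueue 0, 4, 9 → queue [11, 2, 0, 4, 9]
Visit 11; enqueue 1, 7, 13 → queue [2, 0, 4, 9, 1, 7, 13]
Visit 2; enqueue 12, 15 → queue [0, 4, 9, 1, 7, 13, 12, 15]
Visit 0; enqueue 6 → queue [4, 9, 1, 7, 13, 12, 15, 6]
Visit 4 → queue [9, 1, 7, 13, 12, 15, 6]
Visit 9 → queue [1, 7, 13, 12, 15, 6]
Visit 1; enqueue 5 → queue [7, 13, 12, 15, 6, 5]
Visit 7; enqueue 8 → queue [13, 12, 15, 6, 5, 8]
Visit 13; enqueue 3 → queue [12, 15, 6, 5, 8, 3]
Visit 12 → queue [15, 6, 5, 8, 3]
Visit 15 → queue [6, 5, 8, 3]
Visit 6 → queue [5, 8, 3]
Visit 5 → queue [8, 3]
Visit 8 → queue [3]
Visit 3 → queue []

14 → 10 → 11 → 2 → 0 → 4 → 9 → 1 → 7 → 13 → 12 → 15 → 6 → 5 → 8 → 3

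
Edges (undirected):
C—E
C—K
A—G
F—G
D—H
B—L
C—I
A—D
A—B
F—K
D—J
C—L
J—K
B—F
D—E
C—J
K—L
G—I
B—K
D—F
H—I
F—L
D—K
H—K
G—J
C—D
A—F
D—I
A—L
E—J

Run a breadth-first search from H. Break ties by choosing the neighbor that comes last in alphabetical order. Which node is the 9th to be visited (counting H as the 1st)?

Visit H; enqueue K, I, D → queue [K, I, D]
Visit K; enqueue L, J, F, C, B → queue [I, D, L, J, F, C, B]
Visit I; enqueue G → queue [D, L, J, F, C, B, G]
Visit D; enqueue E, A → queue [L, J, F, C, B, G, E, A]
Visit L → queue [J, F, C, B, G, E, A]
Visit J → queue [F, C, B, G, E, A]
Visit F → queue [C, B, G, E, A]
Visit C → queue [B, G, E, A]
Visit B → queue [G, E, A]
Visit G → queue [E, A]
Visit E → queue [A]
Visit A → queue []

Visit order: H, K, I, D, L, J, F, C, B, G, E, A

B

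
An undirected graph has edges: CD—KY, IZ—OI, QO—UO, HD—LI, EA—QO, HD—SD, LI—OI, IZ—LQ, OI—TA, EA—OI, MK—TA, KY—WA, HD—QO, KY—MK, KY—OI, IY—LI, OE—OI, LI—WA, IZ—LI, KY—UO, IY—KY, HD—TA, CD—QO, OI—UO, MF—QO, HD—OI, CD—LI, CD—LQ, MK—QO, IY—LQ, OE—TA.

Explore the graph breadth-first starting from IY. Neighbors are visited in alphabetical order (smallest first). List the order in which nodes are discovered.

IY, KY, LI, LQ, CD, MK, OI, UO, WA, HD, IZ, QO, TA, EA, OE, SD, MF

Visit IY; enqueue KY, LI, LQ → queue [KY, LI, LQ]
Visit KY; enqueue CD, MK, OI, UO, WA → queue [LI, LQ, CD, MK, OI, UO, WA]
Visit LI; enqueue HD, IZ → queue [LQ, CD, MK, OI, UO, WA, HD, IZ]
Visit LQ → queue [CD, MK, OI, UO, WA, HD, IZ]
Visit CD; enqueue QO → queue [MK, OI, UO, WA, HD, IZ, QO]
Visit MK; enqueue TA → queue [OI, UO, WA, HD, IZ, QO, TA]
Visit OI; enqueue EA, OE → queue [UO, WA, HD, IZ, QO, TA, EA, OE]
Visit UO → queue [WA, HD, IZ, QO, TA, EA, OE]
Visit WA → queue [HD, IZ, QO, TA, EA, OE]
Visit HD; enqueue SD → queue [IZ, QO, TA, EA, OE, SD]
Visit IZ → queue [QO, TA, EA, OE, SD]
Visit QO; enqueue MF → queue [TA, EA, OE, SD, MF]
Visit TA → queue [EA, OE, SD, MF]
Visit EA → queue [OE, SD, MF]
Visit OE → queue [SD, MF]
Visit SD → queue [MF]
Visit MF → queue []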